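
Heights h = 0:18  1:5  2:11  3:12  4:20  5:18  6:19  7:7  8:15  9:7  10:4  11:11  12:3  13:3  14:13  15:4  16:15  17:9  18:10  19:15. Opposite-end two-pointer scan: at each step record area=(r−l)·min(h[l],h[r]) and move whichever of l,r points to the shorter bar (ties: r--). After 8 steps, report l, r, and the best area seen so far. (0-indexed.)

l=0 r=19: min(18,15)*19=285 best=285 *, r--
l=0 r=18: min(18,10)*18=180 best=285, r--
l=0 r=17: min(18,9)*17=153 best=285, r--
l=0 r=16: min(18,15)*16=240 best=285, r--
l=0 r=15: min(18,4)*15=60 best=285, r--
l=0 r=14: min(18,13)*14=182 best=285, r--
l=0 r=13: min(18,3)*13=39 best=285, r--
l=0 r=12: min(18,3)*12=36 best=285, r--

l=0, r=11, best area=285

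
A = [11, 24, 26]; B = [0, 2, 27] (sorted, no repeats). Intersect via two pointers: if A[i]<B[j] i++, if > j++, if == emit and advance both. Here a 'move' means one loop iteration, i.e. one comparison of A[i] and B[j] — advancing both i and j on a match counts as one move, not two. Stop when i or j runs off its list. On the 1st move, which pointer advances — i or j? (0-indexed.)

j

[i=0,j=0] 11>0 → j++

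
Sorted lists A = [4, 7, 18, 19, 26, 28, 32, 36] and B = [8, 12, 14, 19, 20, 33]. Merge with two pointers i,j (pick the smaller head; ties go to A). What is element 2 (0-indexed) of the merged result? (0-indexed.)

[i=0,j=0] A[i]=4<=B[j]=8 take 4 → i++
[i=1,j=0] A[i]=7<=B[j]=8 take 7 → i++
[i=2,j=0] A[i]=18>B[j]=8 take 8 → j++
[i=2,j=1] A[i]=18>B[j]=12 take 12 → j++
[i=2,j=2] A[i]=18>B[j]=14 take 14 → j++
[i=2,j=3] A[i]=18<=B[j]=19 take 18 → i++
[i=3,j=3] A[i]=19<=B[j]=19 take 19 → i++
[i=4,j=3] A[i]=26>B[j]=19 take 19 → j++
[i=4,j=4] A[i]=26>B[j]=20 take 20 → j++
[i=4,j=5] A[i]=26<=B[j]=33 take 26 → i++
[i=5,j=5] A[i]=28<=B[j]=33 take 28 → i++
[i=6,j=5] A[i]=32<=B[j]=33 take 32 → i++
[i=7,j=5] A[i]=36>B[j]=33 take 33 → j++
[i=7,j=6] B done, take A[i]=36 → i++

merged[2] = 8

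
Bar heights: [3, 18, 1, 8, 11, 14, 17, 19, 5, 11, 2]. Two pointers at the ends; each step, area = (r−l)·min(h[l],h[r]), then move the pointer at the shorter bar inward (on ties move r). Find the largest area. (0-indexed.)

max area = 108

l=0 r=10: min(3,2)*10=20 best=20 *, r--
l=0 r=9: min(3,11)*9=27 best=27 *, l++
l=1 r=9: min(18,11)*8=88 best=88 *, r--
l=1 r=8: min(18,5)*7=35 best=88, r--
l=1 r=7: min(18,19)*6=108 best=108 *, l++
l=2 r=7: min(1,19)*5=5 best=108, l++
l=3 r=7: min(8,19)*4=32 best=108, l++
l=4 r=7: min(11,19)*3=33 best=108, l++
l=5 r=7: min(14,19)*2=28 best=108, l++
l=6 r=7: min(17,19)*1=17 best=108, l++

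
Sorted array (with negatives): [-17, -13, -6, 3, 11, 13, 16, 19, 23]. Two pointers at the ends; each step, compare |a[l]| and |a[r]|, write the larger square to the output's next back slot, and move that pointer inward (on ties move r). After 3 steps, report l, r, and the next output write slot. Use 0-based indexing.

[0,8] |-17|<=|23| out[8]=529 → r--
[0,7] |-17|<=|19| out[7]=361 → r--
[0,6] |-17|>|16| out[6]=289 → l++

l=1, r=6, next write slot=5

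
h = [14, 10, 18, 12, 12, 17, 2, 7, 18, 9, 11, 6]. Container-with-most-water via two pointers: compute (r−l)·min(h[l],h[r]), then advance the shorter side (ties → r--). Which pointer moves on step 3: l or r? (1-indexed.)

r

[1,12] min(14,6)*11=66 best=66 * → r--
[1,11] min(14,11)*10=110 best=110 * → r--
[1,10] min(14,9)*9=81 best=110 → r--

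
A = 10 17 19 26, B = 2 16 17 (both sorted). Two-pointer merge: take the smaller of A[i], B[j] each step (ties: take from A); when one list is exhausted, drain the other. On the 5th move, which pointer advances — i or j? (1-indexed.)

j

i=1 j=1: A[i]=10>B[j]=2 take 2, j++
i=1 j=2: A[i]=10<=B[j]=16 take 10, i++
i=2 j=2: A[i]=17>B[j]=16 take 16, j++
i=2 j=3: A[i]=17<=B[j]=17 take 17, i++
i=3 j=3: A[i]=19>B[j]=17 take 17, j++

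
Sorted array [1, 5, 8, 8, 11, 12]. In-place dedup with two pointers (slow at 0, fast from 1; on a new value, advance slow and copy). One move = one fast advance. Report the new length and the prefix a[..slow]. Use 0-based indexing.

(s=0,f=1) a[fast]=5≠a[slow]=1 write a[1]=5 → slow++,fast++
(s=1,f=2) a[fast]=8≠a[slow]=5 write a[2]=8 → slow++,fast++
(s=2,f=3) a[fast]=8=a[slow] dup → fast++
(s=2,f=4) a[fast]=11≠a[slow]=8 write a[3]=11 → slow++,fast++
(s=3,f=5) a[fast]=12≠a[slow]=11 write a[4]=12 → slow++,fast++

length 5; prefix = [1, 5, 8, 11, 12]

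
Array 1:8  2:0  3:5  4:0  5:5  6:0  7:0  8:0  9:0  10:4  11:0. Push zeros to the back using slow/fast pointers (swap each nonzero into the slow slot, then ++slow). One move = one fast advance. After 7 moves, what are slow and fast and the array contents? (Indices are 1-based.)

slow=4, fast=8, a=[8, 5, 5, 0, 0, 0, 0, 0, 0, 4, 0]

(s=1,f=1) a[fast]=8≠0 swap→a[1]=8 → slow++,fast++
(s=2,f=2) a[fast]=0 → fast++
(s=2,f=3) a[fast]=5≠0 swap→a[2]=5 → slow++,fast++
(s=3,f=4) a[fast]=0 → fast++
(s=3,f=5) a[fast]=5≠0 swap→a[3]=5 → slow++,fast++
(s=4,f=6) a[fast]=0 → fast++
(s=4,f=7) a[fast]=0 → fast++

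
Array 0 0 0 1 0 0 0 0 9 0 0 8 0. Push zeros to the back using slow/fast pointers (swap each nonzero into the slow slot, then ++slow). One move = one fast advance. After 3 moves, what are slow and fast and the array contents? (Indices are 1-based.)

slow=1, fast=4, a=[0, 0, 0, 1, 0, 0, 0, 0, 9, 0, 0, 8, 0]

slow=1 fast=1: a[fast]=0, fast++
slow=1 fast=2: a[fast]=0, fast++
slow=1 fast=3: a[fast]=0, fast++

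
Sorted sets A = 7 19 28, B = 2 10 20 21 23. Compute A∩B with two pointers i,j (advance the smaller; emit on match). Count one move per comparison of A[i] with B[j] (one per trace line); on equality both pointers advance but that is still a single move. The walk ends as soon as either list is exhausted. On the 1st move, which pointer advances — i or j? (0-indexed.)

j

[i=0,j=0] 7>2 → j++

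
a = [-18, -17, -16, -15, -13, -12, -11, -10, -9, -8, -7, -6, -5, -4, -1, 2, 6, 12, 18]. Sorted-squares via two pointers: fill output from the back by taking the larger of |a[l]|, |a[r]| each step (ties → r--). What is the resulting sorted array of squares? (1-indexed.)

[1,19] |-18|<=|18| out[19]=324 → r--
[1,18] |-18|>|12| out[18]=324 → l++
[2,18] |-17|>|12| out[17]=289 → l++
[3,18] |-16|>|12| out[16]=256 → l++
[4,18] |-15|>|12| out[15]=225 → l++
[5,18] |-13|>|12| out[14]=169 → l++
[6,18] |-12|<=|12| out[13]=144 → r--
[6,17] |-12|>|6| out[12]=144 → l++
[7,17] |-11|>|6| out[11]=121 → l++
[8,17] |-10|>|6| out[10]=100 → l++
[9,17] |-9|>|6| out[9]=81 → l++
[10,17] |-8|>|6| out[8]=64 → l++
[11,17] |-7|>|6| out[7]=49 → l++
[12,17] |-6|<=|6| out[6]=36 → r--
[12,16] |-6|>|2| out[5]=36 → l++
[13,16] |-5|>|2| out[4]=25 → l++
[14,16] |-4|>|2| out[3]=16 → l++
[15,16] |-1|<=|2| out[2]=4 → r--
[15,15] |-1|<=|-1| out[1]=1 → r--

[1, 4, 16, 25, 36, 36, 49, 64, 81, 100, 121, 144, 144, 169, 225, 256, 289, 324, 324]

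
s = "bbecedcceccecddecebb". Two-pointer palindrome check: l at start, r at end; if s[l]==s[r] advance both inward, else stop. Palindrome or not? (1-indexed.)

not a palindrome (mismatch at 7,14)

[1,20] 'b'=='b' → l++,r--
[2,19] 'b'=='b' → l++,r--
[3,18] 'e'=='e' → l++,r--
[4,17] 'c'=='c' → l++,r--
[5,16] 'e'=='e' → l++,r--
[6,15] 'd'=='d' → l++,r--
[7,14] 'c'!='d' → stop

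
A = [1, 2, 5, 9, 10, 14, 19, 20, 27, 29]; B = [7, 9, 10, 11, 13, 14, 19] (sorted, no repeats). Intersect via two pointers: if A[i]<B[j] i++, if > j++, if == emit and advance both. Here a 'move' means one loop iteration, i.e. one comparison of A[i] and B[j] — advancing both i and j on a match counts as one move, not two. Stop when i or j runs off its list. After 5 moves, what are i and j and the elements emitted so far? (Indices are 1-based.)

i=5, j=3, emitted=[9]

[i=1,j=1] 1<7 → i++
[i=2,j=1] 2<7 → i++
[i=3,j=1] 5<7 → i++
[i=4,j=1] 9>7 → j++
[i=4,j=2] 9==9 emit → i++,j++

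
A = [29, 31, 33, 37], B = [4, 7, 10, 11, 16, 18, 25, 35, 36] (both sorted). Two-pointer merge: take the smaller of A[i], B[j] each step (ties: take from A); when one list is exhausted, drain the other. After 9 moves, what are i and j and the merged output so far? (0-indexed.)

i=2, j=7, merged so far=[4, 7, 10, 11, 16, 18, 25, 29, 31]

i=0 j=0: A[i]=29>B[j]=4 take 4, j++
i=0 j=1: A[i]=29>B[j]=7 take 7, j++
i=0 j=2: A[i]=29>B[j]=10 take 10, j++
i=0 j=3: A[i]=29>B[j]=11 take 11, j++
i=0 j=4: A[i]=29>B[j]=16 take 16, j++
i=0 j=5: A[i]=29>B[j]=18 take 18, j++
i=0 j=6: A[i]=29>B[j]=25 take 25, j++
i=0 j=7: A[i]=29<=B[j]=35 take 29, i++
i=1 j=7: A[i]=31<=B[j]=35 take 31, i++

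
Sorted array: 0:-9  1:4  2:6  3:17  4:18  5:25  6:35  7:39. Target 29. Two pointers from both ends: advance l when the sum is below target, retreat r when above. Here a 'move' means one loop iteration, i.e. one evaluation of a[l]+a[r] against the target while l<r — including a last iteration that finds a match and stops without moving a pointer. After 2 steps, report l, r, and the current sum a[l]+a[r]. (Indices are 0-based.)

l=1, r=6, sum=39

l=0 r=7: -9+39=30 >29, r--
l=0 r=6: -9+35=26 <29, l++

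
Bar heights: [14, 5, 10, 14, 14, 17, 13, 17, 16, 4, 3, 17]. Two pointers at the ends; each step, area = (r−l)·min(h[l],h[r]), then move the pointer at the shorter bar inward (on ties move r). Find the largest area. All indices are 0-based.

l=0 r=11: min(14,17)*11=154 best=154 *, l++
l=1 r=11: min(5,17)*10=50 best=154, l++
l=2 r=11: min(10,17)*9=90 best=154, l++
l=3 r=11: min(14,17)*8=112 best=154, l++
l=4 r=11: min(14,17)*7=98 best=154, l++
l=5 r=11: min(17,17)*6=102 best=154, r--
l=5 r=10: min(17,3)*5=15 best=154, r--
l=5 r=9: min(17,4)*4=16 best=154, r--
l=5 r=8: min(17,16)*3=48 best=154, r--
l=5 r=7: min(17,17)*2=34 best=154, r--
l=5 r=6: min(17,13)*1=13 best=154, r--

max area = 154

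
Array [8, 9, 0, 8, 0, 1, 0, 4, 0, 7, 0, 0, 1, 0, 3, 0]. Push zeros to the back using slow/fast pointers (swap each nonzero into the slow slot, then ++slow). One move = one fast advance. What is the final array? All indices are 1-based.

[8, 9, 8, 1, 4, 7, 1, 3, 0, 0, 0, 0, 0, 0, 0, 0]

(s=1,f=1) a[fast]=8≠0 swap→a[1]=8 → slow++,fast++
(s=2,f=2) a[fast]=9≠0 swap→a[2]=9 → slow++,fast++
(s=3,f=3) a[fast]=0 → fast++
(s=3,f=4) a[fast]=8≠0 swap→a[3]=8 → slow++,fast++
(s=4,f=5) a[fast]=0 → fast++
(s=4,f=6) a[fast]=1≠0 swap→a[4]=1 → slow++,fast++
(s=5,f=7) a[fast]=0 → fast++
(s=5,f=8) a[fast]=4≠0 swap→a[5]=4 → slow++,fast++
(s=6,f=9) a[fast]=0 → fast++
(s=6,f=10) a[fast]=7≠0 swap→a[6]=7 → slow++,fast++
(s=7,f=11) a[fast]=0 → fast++
(s=7,f=12) a[fast]=0 → fast++
(s=7,f=13) a[fast]=1≠0 swap→a[7]=1 → slow++,fast++
(s=8,f=14) a[fast]=0 → fast++
(s=8,f=15) a[fast]=3≠0 swap→a[8]=3 → slow++,fast++
(s=9,f=16) a[fast]=0 → fast++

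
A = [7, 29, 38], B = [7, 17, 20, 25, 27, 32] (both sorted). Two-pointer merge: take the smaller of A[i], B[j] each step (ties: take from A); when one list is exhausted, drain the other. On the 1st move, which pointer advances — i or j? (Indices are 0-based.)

i

i=0 j=0: A[i]=7<=B[j]=7 take 7, i++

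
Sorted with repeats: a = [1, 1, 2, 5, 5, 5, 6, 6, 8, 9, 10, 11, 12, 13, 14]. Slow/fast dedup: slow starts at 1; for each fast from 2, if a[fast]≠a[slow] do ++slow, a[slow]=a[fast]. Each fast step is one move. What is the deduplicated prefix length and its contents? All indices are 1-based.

length 11; prefix = [1, 2, 5, 6, 8, 9, 10, 11, 12, 13, 14]

(s=1,f=2) a[fast]=1=a[slow] dup → fast++
(s=1,f=3) a[fast]=2≠a[slow]=1 write a[2]=2 → slow++,fast++
(s=2,f=4) a[fast]=5≠a[slow]=2 write a[3]=5 → slow++,fast++
(s=3,f=5) a[fast]=5=a[slow] dup → fast++
(s=3,f=6) a[fast]=5=a[slow] dup → fast++
(s=3,f=7) a[fast]=6≠a[slow]=5 write a[4]=6 → slow++,fast++
(s=4,f=8) a[fast]=6=a[slow] dup → fast++
(s=4,f=9) a[fast]=8≠a[slow]=6 write a[5]=8 → slow++,fast++
(s=5,f=10) a[fast]=9≠a[slow]=8 write a[6]=9 → slow++,fast++
(s=6,f=11) a[fast]=10≠a[slow]=9 write a[7]=10 → slow++,fast++
(s=7,f=12) a[fast]=11≠a[slow]=10 write a[8]=11 → slow++,fast++
(s=8,f=13) a[fast]=12≠a[slow]=11 write a[9]=12 → slow++,fast++
(s=9,f=14) a[fast]=13≠a[slow]=12 write a[10]=13 → slow++,fast++
(s=10,f=15) a[fast]=14≠a[slow]=13 write a[11]=14 → slow++,fast++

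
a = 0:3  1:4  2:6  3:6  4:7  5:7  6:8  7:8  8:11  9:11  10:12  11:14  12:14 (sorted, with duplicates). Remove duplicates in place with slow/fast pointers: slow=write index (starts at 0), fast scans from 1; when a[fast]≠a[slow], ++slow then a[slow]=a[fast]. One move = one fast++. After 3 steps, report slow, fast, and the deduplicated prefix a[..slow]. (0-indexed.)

(s=0,f=1) a[fast]=4≠a[slow]=3 write a[1]=4 → slow++,fast++
(s=1,f=2) a[fast]=6≠a[slow]=4 write a[2]=6 → slow++,fast++
(s=2,f=3) a[fast]=6=a[slow] dup → fast++

slow=2, fast=4, prefix=[3, 4, 6]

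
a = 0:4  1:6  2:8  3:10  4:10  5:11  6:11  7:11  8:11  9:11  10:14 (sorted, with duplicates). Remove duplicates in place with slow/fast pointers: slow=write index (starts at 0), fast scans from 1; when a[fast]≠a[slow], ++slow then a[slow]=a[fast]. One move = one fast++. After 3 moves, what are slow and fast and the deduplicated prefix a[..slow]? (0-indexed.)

slow=3, fast=4, prefix=[4, 6, 8, 10]

slow=0 fast=1: a[fast]=6≠a[slow]=4 write a[1]=6, slow++,fast++
slow=1 fast=2: a[fast]=8≠a[slow]=6 write a[2]=8, slow++,fast++
slow=2 fast=3: a[fast]=10≠a[slow]=8 write a[3]=10, slow++,fast++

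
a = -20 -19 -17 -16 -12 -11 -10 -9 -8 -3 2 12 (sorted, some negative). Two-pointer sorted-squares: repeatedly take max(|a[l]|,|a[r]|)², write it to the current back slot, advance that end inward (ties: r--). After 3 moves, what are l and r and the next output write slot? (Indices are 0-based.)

[0,11] |-20|>|12| out[11]=400 → l++
[1,11] |-19|>|12| out[10]=361 → l++
[2,11] |-17|>|12| out[9]=289 → l++

l=3, r=11, next write slot=8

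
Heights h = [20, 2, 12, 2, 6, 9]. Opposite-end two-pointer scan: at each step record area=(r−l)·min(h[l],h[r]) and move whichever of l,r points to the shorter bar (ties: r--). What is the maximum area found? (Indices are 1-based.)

[1,6] min(20,9)*5=45 best=45 * → r--
[1,5] min(20,6)*4=24 best=45 → r--
[1,4] min(20,2)*3=6 best=45 → r--
[1,3] min(20,12)*2=24 best=45 → r--
[1,2] min(20,2)*1=2 best=45 → r--

max area = 45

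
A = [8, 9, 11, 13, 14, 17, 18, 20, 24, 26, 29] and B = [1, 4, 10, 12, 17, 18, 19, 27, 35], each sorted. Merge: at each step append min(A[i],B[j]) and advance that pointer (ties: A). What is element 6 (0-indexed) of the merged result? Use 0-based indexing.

merged[6] = 12

i=0 j=0: A[i]=8>B[j]=1 take 1, j++
i=0 j=1: A[i]=8>B[j]=4 take 4, j++
i=0 j=2: A[i]=8<=B[j]=10 take 8, i++
i=1 j=2: A[i]=9<=B[j]=10 take 9, i++
i=2 j=2: A[i]=11>B[j]=10 take 10, j++
i=2 j=3: A[i]=11<=B[j]=12 take 11, i++
i=3 j=3: A[i]=13>B[j]=12 take 12, j++
i=3 j=4: A[i]=13<=B[j]=17 take 13, i++
i=4 j=4: A[i]=14<=B[j]=17 take 14, i++
i=5 j=4: A[i]=17<=B[j]=17 take 17, i++
i=6 j=4: A[i]=18>B[j]=17 take 17, j++
i=6 j=5: A[i]=18<=B[j]=18 take 18, i++
i=7 j=5: A[i]=20>B[j]=18 take 18, j++
i=7 j=6: A[i]=20>B[j]=19 take 19, j++
i=7 j=7: A[i]=20<=B[j]=27 take 20, i++
i=8 j=7: A[i]=24<=B[j]=27 take 24, i++
i=9 j=7: A[i]=26<=B[j]=27 take 26, i++
i=10 j=7: A[i]=29>B[j]=27 take 27, j++
i=10 j=8: A[i]=29<=B[j]=35 take 29, i++
i=11 j=8: A done, take B[j]=35, j++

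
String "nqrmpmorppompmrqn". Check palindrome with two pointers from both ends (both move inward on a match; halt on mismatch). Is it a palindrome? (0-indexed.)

[0,16] 'n'=='n' → l++,r--
[1,15] 'q'=='q' → l++,r--
[2,14] 'r'=='r' → l++,r--
[3,13] 'm'=='m' → l++,r--
[4,12] 'p'=='p' → l++,r--
[5,11] 'm'=='m' → l++,r--
[6,10] 'o'=='o' → l++,r--
[7,9] 'r'!='p' → stop

not a palindrome (mismatch at 7,9)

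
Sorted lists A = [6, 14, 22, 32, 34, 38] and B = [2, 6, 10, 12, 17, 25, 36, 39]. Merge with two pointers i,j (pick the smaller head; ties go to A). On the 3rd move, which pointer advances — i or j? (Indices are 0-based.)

j

[i=0,j=0] A[i]=6>B[j]=2 take 2 → j++
[i=0,j=1] A[i]=6<=B[j]=6 take 6 → i++
[i=1,j=1] A[i]=14>B[j]=6 take 6 → j++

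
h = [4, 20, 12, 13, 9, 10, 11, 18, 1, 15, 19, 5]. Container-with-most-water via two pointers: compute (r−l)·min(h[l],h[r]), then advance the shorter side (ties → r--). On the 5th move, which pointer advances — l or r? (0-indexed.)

l=0 r=11: min(4,5)*11=44 best=44 *, l++
l=1 r=11: min(20,5)*10=50 best=50 *, r--
l=1 r=10: min(20,19)*9=171 best=171 *, r--
l=1 r=9: min(20,15)*8=120 best=171, r--
l=1 r=8: min(20,1)*7=7 best=171, r--

r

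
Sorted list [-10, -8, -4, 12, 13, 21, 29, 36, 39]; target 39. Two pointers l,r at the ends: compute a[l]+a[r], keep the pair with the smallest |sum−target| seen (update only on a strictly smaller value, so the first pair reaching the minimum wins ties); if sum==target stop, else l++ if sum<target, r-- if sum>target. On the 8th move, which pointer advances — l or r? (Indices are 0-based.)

l

l=0 r=8: -10+39=29 d=10 *, l++
l=1 r=8: -8+39=31 d=8 *, l++
l=2 r=8: -4+39=35 d=4 *, l++
l=3 r=8: 12+39=51 d=12, r--
l=3 r=7: 12+36=48 d=9, r--
l=3 r=6: 12+29=41 d=2 *, r--
l=3 r=5: 12+21=33 d=6, l++
l=4 r=5: 13+21=34 d=5, l++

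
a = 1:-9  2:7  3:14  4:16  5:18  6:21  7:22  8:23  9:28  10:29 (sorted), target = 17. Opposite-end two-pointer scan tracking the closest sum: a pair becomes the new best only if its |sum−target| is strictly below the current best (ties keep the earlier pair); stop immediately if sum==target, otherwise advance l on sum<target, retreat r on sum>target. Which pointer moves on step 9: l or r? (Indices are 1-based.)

[1,10] -9+29=20 d=3 * → r--
[1,9] -9+28=19 d=2 * → r--
[1,8] -9+23=14 d=3 → l++
[2,8] 7+23=30 d=13 → r--
[2,7] 7+22=29 d=12 → r--
[2,6] 7+21=28 d=11 → r--
[2,5] 7+18=25 d=8 → r--
[2,4] 7+16=23 d=6 → r--
[2,3] 7+14=21 d=4 → r--

r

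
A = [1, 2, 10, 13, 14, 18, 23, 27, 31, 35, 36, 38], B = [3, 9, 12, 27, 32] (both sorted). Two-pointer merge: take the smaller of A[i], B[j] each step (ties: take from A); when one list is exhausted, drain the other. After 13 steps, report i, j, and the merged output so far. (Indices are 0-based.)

i=0 j=0: A[i]=1<=B[j]=3 take 1, i++
i=1 j=0: A[i]=2<=B[j]=3 take 2, i++
i=2 j=0: A[i]=10>B[j]=3 take 3, j++
i=2 j=1: A[i]=10>B[j]=9 take 9, j++
i=2 j=2: A[i]=10<=B[j]=12 take 10, i++
i=3 j=2: A[i]=13>B[j]=12 take 12, j++
i=3 j=3: A[i]=13<=B[j]=27 take 13, i++
i=4 j=3: A[i]=14<=B[j]=27 take 14, i++
i=5 j=3: A[i]=18<=B[j]=27 take 18, i++
i=6 j=3: A[i]=23<=B[j]=27 take 23, i++
i=7 j=3: A[i]=27<=B[j]=27 take 27, i++
i=8 j=3: A[i]=31>B[j]=27 take 27, j++
i=8 j=4: A[i]=31<=B[j]=32 take 31, i++

i=9, j=4, merged so far=[1, 2, 3, 9, 10, 12, 13, 14, 18, 23, 27, 27, 31]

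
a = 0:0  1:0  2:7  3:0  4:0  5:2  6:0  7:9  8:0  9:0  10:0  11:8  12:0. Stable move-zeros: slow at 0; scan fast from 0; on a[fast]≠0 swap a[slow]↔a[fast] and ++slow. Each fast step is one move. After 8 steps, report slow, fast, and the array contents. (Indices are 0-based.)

(s=0,f=0) a[fast]=0 → fast++
(s=0,f=1) a[fast]=0 → fast++
(s=0,f=2) a[fast]=7≠0 swap→a[0]=7 → slow++,fast++
(s=1,f=3) a[fast]=0 → fast++
(s=1,f=4) a[fast]=0 → fast++
(s=1,f=5) a[fast]=2≠0 swap→a[1]=2 → slow++,fast++
(s=2,f=6) a[fast]=0 → fast++
(s=2,f=7) a[fast]=9≠0 swap→a[2]=9 → slow++,fast++

slow=3, fast=8, a=[7, 2, 9, 0, 0, 0, 0, 0, 0, 0, 0, 8, 0]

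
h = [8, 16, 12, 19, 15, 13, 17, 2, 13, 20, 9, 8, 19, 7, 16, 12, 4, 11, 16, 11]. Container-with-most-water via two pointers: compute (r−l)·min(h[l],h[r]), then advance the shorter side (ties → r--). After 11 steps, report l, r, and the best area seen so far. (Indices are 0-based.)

l=3, r=11, best area=272

[0,19] min(8,11)*19=152 best=152 * → l++
[1,19] min(16,11)*18=198 best=198 * → r--
[1,18] min(16,16)*17=272 best=272 * → r--
[1,17] min(16,11)*16=176 best=272 → r--
[1,16] min(16,4)*15=60 best=272 → r--
[1,15] min(16,12)*14=168 best=272 → r--
[1,14] min(16,16)*13=208 best=272 → r--
[1,13] min(16,7)*12=84 best=272 → r--
[1,12] min(16,19)*11=176 best=272 → l++
[2,12] min(12,19)*10=120 best=272 → l++
[3,12] min(19,19)*9=171 best=272 → r--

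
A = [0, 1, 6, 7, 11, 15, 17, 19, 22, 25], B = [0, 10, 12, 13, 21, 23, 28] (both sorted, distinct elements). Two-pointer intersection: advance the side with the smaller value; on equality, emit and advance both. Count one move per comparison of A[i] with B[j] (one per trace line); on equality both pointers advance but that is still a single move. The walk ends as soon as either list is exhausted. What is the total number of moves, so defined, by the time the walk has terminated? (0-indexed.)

15 moves

i=0 j=0: 0==0 emit, i++,j++
i=1 j=1: 1<10, i++
i=2 j=1: 6<10, i++
i=3 j=1: 7<10, i++
i=4 j=1: 11>10, j++
i=4 j=2: 11<12, i++
i=5 j=2: 15>12, j++
i=5 j=3: 15>13, j++
i=5 j=4: 15<21, i++
i=6 j=4: 17<21, i++
i=7 j=4: 19<21, i++
i=8 j=4: 22>21, j++
i=8 j=5: 22<23, i++
i=9 j=5: 25>23, j++
i=9 j=6: 25<28, i++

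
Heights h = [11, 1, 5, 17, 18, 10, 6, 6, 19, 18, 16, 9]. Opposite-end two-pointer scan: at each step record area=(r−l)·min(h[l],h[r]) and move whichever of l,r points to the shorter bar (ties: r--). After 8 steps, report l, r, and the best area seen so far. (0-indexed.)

l=5, r=8, best area=112

l=0 r=11: min(11,9)*11=99 best=99 *, r--
l=0 r=10: min(11,16)*10=110 best=110 *, l++
l=1 r=10: min(1,16)*9=9 best=110, l++
l=2 r=10: min(5,16)*8=40 best=110, l++
l=3 r=10: min(17,16)*7=112 best=112 *, r--
l=3 r=9: min(17,18)*6=102 best=112, l++
l=4 r=9: min(18,18)*5=90 best=112, r--
l=4 r=8: min(18,19)*4=72 best=112, l++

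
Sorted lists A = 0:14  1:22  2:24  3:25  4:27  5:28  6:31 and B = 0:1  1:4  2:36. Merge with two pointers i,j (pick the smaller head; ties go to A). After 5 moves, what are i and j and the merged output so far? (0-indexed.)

i=3, j=2, merged so far=[1, 4, 14, 22, 24]

[i=0,j=0] A[i]=14>B[j]=1 take 1 → j++
[i=0,j=1] A[i]=14>B[j]=4 take 4 → j++
[i=0,j=2] A[i]=14<=B[j]=36 take 14 → i++
[i=1,j=2] A[i]=22<=B[j]=36 take 22 → i++
[i=2,j=2] A[i]=24<=B[j]=36 take 24 → i++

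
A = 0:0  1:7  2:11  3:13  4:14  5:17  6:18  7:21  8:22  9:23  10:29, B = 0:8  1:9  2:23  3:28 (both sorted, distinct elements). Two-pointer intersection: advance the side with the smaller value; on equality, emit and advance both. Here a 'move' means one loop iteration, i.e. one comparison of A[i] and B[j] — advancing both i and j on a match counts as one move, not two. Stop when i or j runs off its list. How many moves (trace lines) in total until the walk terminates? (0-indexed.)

13 moves

[i=0,j=0] 0<8 → i++
[i=1,j=0] 7<8 → i++
[i=2,j=0] 11>8 → j++
[i=2,j=1] 11>9 → j++
[i=2,j=2] 11<23 → i++
[i=3,j=2] 13<23 → i++
[i=4,j=2] 14<23 → i++
[i=5,j=2] 17<23 → i++
[i=6,j=2] 18<23 → i++
[i=7,j=2] 21<23 → i++
[i=8,j=2] 22<23 → i++
[i=9,j=2] 23==23 emit → i++,j++
[i=10,j=3] 29>28 → j++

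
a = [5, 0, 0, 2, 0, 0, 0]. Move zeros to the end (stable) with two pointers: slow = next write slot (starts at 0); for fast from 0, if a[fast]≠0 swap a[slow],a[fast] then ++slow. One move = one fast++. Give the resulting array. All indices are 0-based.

slow=0 fast=0: a[fast]=5≠0 swap→a[0]=5, slow++,fast++
slow=1 fast=1: a[fast]=0, fast++
slow=1 fast=2: a[fast]=0, fast++
slow=1 fast=3: a[fast]=2≠0 swap→a[1]=2, slow++,fast++
slow=2 fast=4: a[fast]=0, fast++
slow=2 fast=5: a[fast]=0, fast++
slow=2 fast=6: a[fast]=0, fast++

[5, 2, 0, 0, 0, 0, 0]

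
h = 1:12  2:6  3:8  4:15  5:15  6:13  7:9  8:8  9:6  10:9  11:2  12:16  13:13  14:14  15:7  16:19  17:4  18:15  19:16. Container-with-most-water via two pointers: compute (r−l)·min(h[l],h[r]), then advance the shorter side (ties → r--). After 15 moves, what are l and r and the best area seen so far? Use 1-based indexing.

l=1 r=19: min(12,16)*18=216 best=216 *, l++
l=2 r=19: min(6,16)*17=102 best=216, l++
l=3 r=19: min(8,16)*16=128 best=216, l++
l=4 r=19: min(15,16)*15=225 best=225 *, l++
l=5 r=19: min(15,16)*14=210 best=225, l++
l=6 r=19: min(13,16)*13=169 best=225, l++
l=7 r=19: min(9,16)*12=108 best=225, l++
l=8 r=19: min(8,16)*11=88 best=225, l++
l=9 r=19: min(6,16)*10=60 best=225, l++
l=10 r=19: min(9,16)*9=81 best=225, l++
l=11 r=19: min(2,16)*8=16 best=225, l++
l=12 r=19: min(16,16)*7=112 best=225, r--
l=12 r=18: min(16,15)*6=90 best=225, r--
l=12 r=17: min(16,4)*5=20 best=225, r--
l=12 r=16: min(16,19)*4=64 best=225, l++

l=13, r=16, best area=225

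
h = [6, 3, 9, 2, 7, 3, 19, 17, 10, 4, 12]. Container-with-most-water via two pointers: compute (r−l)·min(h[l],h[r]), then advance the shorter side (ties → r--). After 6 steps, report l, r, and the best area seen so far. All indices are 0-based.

l=6, r=10, best area=72

[0,10] min(6,12)*10=60 best=60 * → l++
[1,10] min(3,12)*9=27 best=60 → l++
[2,10] min(9,12)*8=72 best=72 * → l++
[3,10] min(2,12)*7=14 best=72 → l++
[4,10] min(7,12)*6=42 best=72 → l++
[5,10] min(3,12)*5=15 best=72 → l++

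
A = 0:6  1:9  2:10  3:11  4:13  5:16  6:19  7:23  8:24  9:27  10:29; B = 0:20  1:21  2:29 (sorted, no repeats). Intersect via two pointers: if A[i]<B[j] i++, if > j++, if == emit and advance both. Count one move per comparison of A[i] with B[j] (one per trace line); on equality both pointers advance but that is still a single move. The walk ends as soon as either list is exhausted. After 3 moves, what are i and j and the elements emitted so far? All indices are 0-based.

[i=0,j=0] 6<20 → i++
[i=1,j=0] 9<20 → i++
[i=2,j=0] 10<20 → i++

i=3, j=0, emitted=[]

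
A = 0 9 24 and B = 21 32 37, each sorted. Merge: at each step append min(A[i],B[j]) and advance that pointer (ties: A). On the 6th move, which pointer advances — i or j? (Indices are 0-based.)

j

i=0 j=0: A[i]=0<=B[j]=21 take 0, i++
i=1 j=0: A[i]=9<=B[j]=21 take 9, i++
i=2 j=0: A[i]=24>B[j]=21 take 21, j++
i=2 j=1: A[i]=24<=B[j]=32 take 24, i++
i=3 j=1: A done, take B[j]=32, j++
i=3 j=2: A done, take B[j]=37, j++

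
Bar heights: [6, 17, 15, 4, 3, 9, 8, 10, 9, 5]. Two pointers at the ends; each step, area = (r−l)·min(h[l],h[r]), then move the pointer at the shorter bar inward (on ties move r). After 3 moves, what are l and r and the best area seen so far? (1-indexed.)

l=1 r=10: min(6,5)*9=45 best=45 *, r--
l=1 r=9: min(6,9)*8=48 best=48 *, l++
l=2 r=9: min(17,9)*7=63 best=63 *, r--

l=2, r=8, best area=63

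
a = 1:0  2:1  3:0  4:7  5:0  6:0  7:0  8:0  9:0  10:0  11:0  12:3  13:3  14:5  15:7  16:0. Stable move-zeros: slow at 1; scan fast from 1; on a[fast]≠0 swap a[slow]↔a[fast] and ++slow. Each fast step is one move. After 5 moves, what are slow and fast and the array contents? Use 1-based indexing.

slow=1 fast=1: a[fast]=0, fast++
slow=1 fast=2: a[fast]=1≠0 swap→a[1]=1, slow++,fast++
slow=2 fast=3: a[fast]=0, fast++
slow=2 fast=4: a[fast]=7≠0 swap→a[2]=7, slow++,fast++
slow=3 fast=5: a[fast]=0, fast++

slow=3, fast=6, a=[1, 7, 0, 0, 0, 0, 0, 0, 0, 0, 0, 3, 3, 5, 7, 0]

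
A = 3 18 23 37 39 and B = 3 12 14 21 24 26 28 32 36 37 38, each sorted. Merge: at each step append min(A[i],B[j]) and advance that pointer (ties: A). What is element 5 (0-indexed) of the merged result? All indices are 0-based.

[i=0,j=0] A[i]=3<=B[j]=3 take 3 → i++
[i=1,j=0] A[i]=18>B[j]=3 take 3 → j++
[i=1,j=1] A[i]=18>B[j]=12 take 12 → j++
[i=1,j=2] A[i]=18>B[j]=14 take 14 → j++
[i=1,j=3] A[i]=18<=B[j]=21 take 18 → i++
[i=2,j=3] A[i]=23>B[j]=21 take 21 → j++
[i=2,j=4] A[i]=23<=B[j]=24 take 23 → i++
[i=3,j=4] A[i]=37>B[j]=24 take 24 → j++
[i=3,j=5] A[i]=37>B[j]=26 take 26 → j++
[i=3,j=6] A[i]=37>B[j]=28 take 28 → j++
[i=3,j=7] A[i]=37>B[j]=32 take 32 → j++
[i=3,j=8] A[i]=37>B[j]=36 take 36 → j++
[i=3,j=9] A[i]=37<=B[j]=37 take 37 → i++
[i=4,j=9] A[i]=39>B[j]=37 take 37 → j++
[i=4,j=10] A[i]=39>B[j]=38 take 38 → j++
[i=4,j=11] B done, take A[i]=39 → i++

merged[5] = 21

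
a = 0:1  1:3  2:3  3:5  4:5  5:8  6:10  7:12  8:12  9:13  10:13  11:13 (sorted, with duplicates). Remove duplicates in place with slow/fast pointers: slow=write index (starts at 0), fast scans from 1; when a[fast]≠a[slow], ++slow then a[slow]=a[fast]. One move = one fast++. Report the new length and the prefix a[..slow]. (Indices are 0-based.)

length 7; prefix = [1, 3, 5, 8, 10, 12, 13]

slow=0 fast=1: a[fast]=3≠a[slow]=1 write a[1]=3, slow++,fast++
slow=1 fast=2: a[fast]=3=a[slow] dup, fast++
slow=1 fast=3: a[fast]=5≠a[slow]=3 write a[2]=5, slow++,fast++
slow=2 fast=4: a[fast]=5=a[slow] dup, fast++
slow=2 fast=5: a[fast]=8≠a[slow]=5 write a[3]=8, slow++,fast++
slow=3 fast=6: a[fast]=10≠a[slow]=8 write a[4]=10, slow++,fast++
slow=4 fast=7: a[fast]=12≠a[slow]=10 write a[5]=12, slow++,fast++
slow=5 fast=8: a[fast]=12=a[slow] dup, fast++
slow=5 fast=9: a[fast]=13≠a[slow]=12 write a[6]=13, slow++,fast++
slow=6 fast=10: a[fast]=13=a[slow] dup, fast++
slow=6 fast=11: a[fast]=13=a[slow] dup, fast++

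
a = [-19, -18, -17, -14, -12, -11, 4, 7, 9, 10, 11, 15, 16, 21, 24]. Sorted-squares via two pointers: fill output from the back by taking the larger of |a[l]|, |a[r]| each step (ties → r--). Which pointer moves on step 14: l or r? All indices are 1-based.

[1,15] |-19|<=|24| out[15]=576 → r--
[1,14] |-19|<=|21| out[14]=441 → r--
[1,13] |-19|>|16| out[13]=361 → l++
[2,13] |-18|>|16| out[12]=324 → l++
[3,13] |-17|>|16| out[11]=289 → l++
[4,13] |-14|<=|16| out[10]=256 → r--
[4,12] |-14|<=|15| out[9]=225 → r--
[4,11] |-14|>|11| out[8]=196 → l++
[5,11] |-12|>|11| out[7]=144 → l++
[6,11] |-11|<=|11| out[6]=121 → r--
[6,10] |-11|>|10| out[5]=121 → l++
[7,10] |4|<=|10| out[4]=100 → r--
[7,9] |4|<=|9| out[3]=81 → r--
[7,8] |4|<=|7| out[2]=49 → r--

r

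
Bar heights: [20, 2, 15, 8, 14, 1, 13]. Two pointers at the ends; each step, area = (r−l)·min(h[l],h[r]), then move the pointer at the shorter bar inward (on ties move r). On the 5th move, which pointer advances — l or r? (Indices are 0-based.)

r

[0,6] min(20,13)*6=78 best=78 * → r--
[0,5] min(20,1)*5=5 best=78 → r--
[0,4] min(20,14)*4=56 best=78 → r--
[0,3] min(20,8)*3=24 best=78 → r--
[0,2] min(20,15)*2=30 best=78 → r--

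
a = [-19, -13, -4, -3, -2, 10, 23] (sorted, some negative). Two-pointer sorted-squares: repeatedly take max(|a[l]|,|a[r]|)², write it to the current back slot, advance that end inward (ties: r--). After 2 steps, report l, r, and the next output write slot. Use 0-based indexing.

[0,6] |-19|<=|23| out[6]=529 → r--
[0,5] |-19|>|10| out[5]=361 → l++

l=1, r=5, next write slot=4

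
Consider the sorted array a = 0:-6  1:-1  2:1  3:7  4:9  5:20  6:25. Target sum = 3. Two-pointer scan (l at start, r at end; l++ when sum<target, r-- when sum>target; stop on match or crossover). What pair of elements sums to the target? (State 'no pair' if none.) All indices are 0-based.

(-6, 9)

l=0 r=6: -6+25=19 >3, r--
l=0 r=5: -6+20=14 >3, r--
l=0 r=4: -6+9=3, found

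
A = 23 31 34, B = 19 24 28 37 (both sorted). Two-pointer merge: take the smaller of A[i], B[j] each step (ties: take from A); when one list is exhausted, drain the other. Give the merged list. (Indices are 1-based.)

i=1 j=1: A[i]=23>B[j]=19 take 19, j++
i=1 j=2: A[i]=23<=B[j]=24 take 23, i++
i=2 j=2: A[i]=31>B[j]=24 take 24, j++
i=2 j=3: A[i]=31>B[j]=28 take 28, j++
i=2 j=4: A[i]=31<=B[j]=37 take 31, i++
i=3 j=4: A[i]=34<=B[j]=37 take 34, i++
i=4 j=4: A done, take B[j]=37, j++

[19, 23, 24, 28, 31, 34, 37]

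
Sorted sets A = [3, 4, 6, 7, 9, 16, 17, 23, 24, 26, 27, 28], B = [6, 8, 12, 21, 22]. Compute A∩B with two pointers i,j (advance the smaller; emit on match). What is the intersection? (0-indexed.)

intersection = [6]

i=0 j=0: 3<6, i++
i=1 j=0: 4<6, i++
i=2 j=0: 6==6 emit, i++,j++
i=3 j=1: 7<8, i++
i=4 j=1: 9>8, j++
i=4 j=2: 9<12, i++
i=5 j=2: 16>12, j++
i=5 j=3: 16<21, i++
i=6 j=3: 17<21, i++
i=7 j=3: 23>21, j++
i=7 j=4: 23>22, j++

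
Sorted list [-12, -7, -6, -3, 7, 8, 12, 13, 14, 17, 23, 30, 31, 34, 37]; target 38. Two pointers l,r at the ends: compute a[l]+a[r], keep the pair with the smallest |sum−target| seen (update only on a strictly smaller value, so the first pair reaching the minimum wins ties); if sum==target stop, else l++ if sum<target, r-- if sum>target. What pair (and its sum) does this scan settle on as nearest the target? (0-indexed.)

pair (7, 31) with sum 38 (|Δ|=0)

l=0 r=14: -12+37=25 d=13 *, l++
l=1 r=14: -7+37=30 d=8 *, l++
l=2 r=14: -6+37=31 d=7 *, l++
l=3 r=14: -3+37=34 d=4 *, l++
l=4 r=14: 7+37=44 d=6, r--
l=4 r=13: 7+34=41 d=3 *, r--
l=4 r=12: 7+31=38 d=0 *, stop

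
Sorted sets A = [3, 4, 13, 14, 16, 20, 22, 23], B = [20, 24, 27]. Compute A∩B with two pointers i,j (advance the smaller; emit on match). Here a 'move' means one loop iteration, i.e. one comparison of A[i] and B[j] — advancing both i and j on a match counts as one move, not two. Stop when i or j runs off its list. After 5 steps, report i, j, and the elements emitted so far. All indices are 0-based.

i=5, j=0, emitted=[]

i=0 j=0: 3<20, i++
i=1 j=0: 4<20, i++
i=2 j=0: 13<20, i++
i=3 j=0: 14<20, i++
i=4 j=0: 16<20, i++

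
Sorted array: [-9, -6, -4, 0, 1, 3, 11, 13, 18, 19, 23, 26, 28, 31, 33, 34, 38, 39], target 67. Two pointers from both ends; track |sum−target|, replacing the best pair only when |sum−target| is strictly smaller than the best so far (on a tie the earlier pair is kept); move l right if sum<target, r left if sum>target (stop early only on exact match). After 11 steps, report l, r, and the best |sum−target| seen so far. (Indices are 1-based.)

l=1 r=18: -9+39=30 d=37 *, l++
l=2 r=18: -6+39=33 d=34 *, l++
l=3 r=18: -4+39=35 d=32 *, l++
l=4 r=18: 0+39=39 d=28 *, l++
l=5 r=18: 1+39=40 d=27 *, l++
l=6 r=18: 3+39=42 d=25 *, l++
l=7 r=18: 11+39=50 d=17 *, l++
l=8 r=18: 13+39=52 d=15 *, l++
l=9 r=18: 18+39=57 d=10 *, l++
l=10 r=18: 19+39=58 d=9 *, l++
l=11 r=18: 23+39=62 d=5 *, l++

l=12, r=18, best |Δ|=5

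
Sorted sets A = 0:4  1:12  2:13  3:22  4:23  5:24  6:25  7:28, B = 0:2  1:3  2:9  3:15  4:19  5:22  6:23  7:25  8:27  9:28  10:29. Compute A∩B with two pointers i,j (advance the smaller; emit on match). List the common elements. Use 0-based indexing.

intersection = [22, 23, 25, 28]

i=0 j=0: 4>2, j++
i=0 j=1: 4>3, j++
i=0 j=2: 4<9, i++
i=1 j=2: 12>9, j++
i=1 j=3: 12<15, i++
i=2 j=3: 13<15, i++
i=3 j=3: 22>15, j++
i=3 j=4: 22>19, j++
i=3 j=5: 22==22 emit, i++,j++
i=4 j=6: 23==23 emit, i++,j++
i=5 j=7: 24<25, i++
i=6 j=7: 25==25 emit, i++,j++
i=7 j=8: 28>27, j++
i=7 j=9: 28==28 emit, i++,j++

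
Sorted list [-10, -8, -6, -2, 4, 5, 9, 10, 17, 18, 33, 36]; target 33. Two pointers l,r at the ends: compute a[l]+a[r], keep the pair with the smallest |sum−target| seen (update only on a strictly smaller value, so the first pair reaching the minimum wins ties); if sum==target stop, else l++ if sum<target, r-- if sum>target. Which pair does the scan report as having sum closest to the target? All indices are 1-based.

l=1 r=12: -10+36=26 d=7 *, l++
l=2 r=12: -8+36=28 d=5 *, l++
l=3 r=12: -6+36=30 d=3 *, l++
l=4 r=12: -2+36=34 d=1 *, r--
l=4 r=11: -2+33=31 d=2, l++
l=5 r=11: 4+33=37 d=4, r--
l=5 r=10: 4+18=22 d=11, l++
l=6 r=10: 5+18=23 d=10, l++
l=7 r=10: 9+18=27 d=6, l++
l=8 r=10: 10+18=28 d=5, l++
l=9 r=10: 17+18=35 d=2, r--

pair (-2, 36) with sum 34 (|Δ|=1)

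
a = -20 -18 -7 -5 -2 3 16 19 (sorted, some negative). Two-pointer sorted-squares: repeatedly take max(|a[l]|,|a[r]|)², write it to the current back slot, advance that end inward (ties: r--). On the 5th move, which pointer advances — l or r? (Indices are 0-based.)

l=0 r=7: |-20|>|19| out[7]=400, l++
l=1 r=7: |-18|<=|19| out[6]=361, r--
l=1 r=6: |-18|>|16| out[5]=324, l++
l=2 r=6: |-7|<=|16| out[4]=256, r--
l=2 r=5: |-7|>|3| out[3]=49, l++

l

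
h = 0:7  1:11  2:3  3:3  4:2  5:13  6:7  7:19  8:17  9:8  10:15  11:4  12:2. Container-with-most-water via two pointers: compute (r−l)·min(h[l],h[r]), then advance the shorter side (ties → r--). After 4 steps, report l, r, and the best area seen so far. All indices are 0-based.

l=0 r=12: min(7,2)*12=24 best=24 *, r--
l=0 r=11: min(7,4)*11=44 best=44 *, r--
l=0 r=10: min(7,15)*10=70 best=70 *, l++
l=1 r=10: min(11,15)*9=99 best=99 *, l++

l=2, r=10, best area=99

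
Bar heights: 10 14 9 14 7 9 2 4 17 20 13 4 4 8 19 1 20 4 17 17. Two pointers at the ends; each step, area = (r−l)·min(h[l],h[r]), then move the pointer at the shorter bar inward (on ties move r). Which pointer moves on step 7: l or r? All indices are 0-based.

l

l=0 r=19: min(10,17)*19=190 best=190 *, l++
l=1 r=19: min(14,17)*18=252 best=252 *, l++
l=2 r=19: min(9,17)*17=153 best=252, l++
l=3 r=19: min(14,17)*16=224 best=252, l++
l=4 r=19: min(7,17)*15=105 best=252, l++
l=5 r=19: min(9,17)*14=126 best=252, l++
l=6 r=19: min(2,17)*13=26 best=252, l++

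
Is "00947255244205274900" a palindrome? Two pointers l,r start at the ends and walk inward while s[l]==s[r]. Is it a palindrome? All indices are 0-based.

not a palindrome (mismatch at 7,12)

[0,19] '0'=='0' → l++,r--
[1,18] '0'=='0' → l++,r--
[2,17] '9'=='9' → l++,r--
[3,16] '4'=='4' → l++,r--
[4,15] '7'=='7' → l++,r--
[5,14] '2'=='2' → l++,r--
[6,13] '5'=='5' → l++,r--
[7,12] '5'!='0' → stop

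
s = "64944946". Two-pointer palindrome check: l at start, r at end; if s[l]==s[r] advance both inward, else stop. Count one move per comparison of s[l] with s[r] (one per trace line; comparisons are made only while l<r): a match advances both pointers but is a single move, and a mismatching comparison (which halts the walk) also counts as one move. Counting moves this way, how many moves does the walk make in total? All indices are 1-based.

4 moves

l=1 r=8: '6'=='6', l++,r--
l=2 r=7: '4'=='4', l++,r--
l=3 r=6: '9'=='9', l++,r--
l=4 r=5: '4'=='4', l++,r--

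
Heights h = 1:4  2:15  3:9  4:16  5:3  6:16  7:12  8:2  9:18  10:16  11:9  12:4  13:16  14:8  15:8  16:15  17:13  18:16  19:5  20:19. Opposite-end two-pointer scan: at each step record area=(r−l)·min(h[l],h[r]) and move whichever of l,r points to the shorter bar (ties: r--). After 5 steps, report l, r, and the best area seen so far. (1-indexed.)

l=1 r=20: min(4,19)*19=76 best=76 *, l++
l=2 r=20: min(15,19)*18=270 best=270 *, l++
l=3 r=20: min(9,19)*17=153 best=270, l++
l=4 r=20: min(16,19)*16=256 best=270, l++
l=5 r=20: min(3,19)*15=45 best=270, l++

l=6, r=20, best area=270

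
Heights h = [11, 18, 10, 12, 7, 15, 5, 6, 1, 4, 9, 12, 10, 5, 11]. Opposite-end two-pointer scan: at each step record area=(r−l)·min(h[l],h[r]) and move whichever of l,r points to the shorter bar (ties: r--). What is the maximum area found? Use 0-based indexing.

[0,14] min(11,11)*14=154 best=154 * → r--
[0,13] min(11,5)*13=65 best=154 → r--
[0,12] min(11,10)*12=120 best=154 → r--
[0,11] min(11,12)*11=121 best=154 → l++
[1,11] min(18,12)*10=120 best=154 → r--
[1,10] min(18,9)*9=81 best=154 → r--
[1,9] min(18,4)*8=32 best=154 → r--
[1,8] min(18,1)*7=7 best=154 → r--
[1,7] min(18,6)*6=36 best=154 → r--
[1,6] min(18,5)*5=25 best=154 → r--
[1,5] min(18,15)*4=60 best=154 → r--
[1,4] min(18,7)*3=21 best=154 → r--
[1,3] min(18,12)*2=24 best=154 → r--
[1,2] min(18,10)*1=10 best=154 → r--

max area = 154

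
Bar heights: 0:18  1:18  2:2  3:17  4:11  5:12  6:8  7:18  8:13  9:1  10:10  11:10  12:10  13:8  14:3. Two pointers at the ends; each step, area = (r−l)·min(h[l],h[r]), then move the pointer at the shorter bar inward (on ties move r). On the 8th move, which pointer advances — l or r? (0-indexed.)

l=0 r=14: min(18,3)*14=42 best=42 *, r--
l=0 r=13: min(18,8)*13=104 best=104 *, r--
l=0 r=12: min(18,10)*12=120 best=120 *, r--
l=0 r=11: min(18,10)*11=110 best=120, r--
l=0 r=10: min(18,10)*10=100 best=120, r--
l=0 r=9: min(18,1)*9=9 best=120, r--
l=0 r=8: min(18,13)*8=104 best=120, r--
l=0 r=7: min(18,18)*7=126 best=126 *, r--

r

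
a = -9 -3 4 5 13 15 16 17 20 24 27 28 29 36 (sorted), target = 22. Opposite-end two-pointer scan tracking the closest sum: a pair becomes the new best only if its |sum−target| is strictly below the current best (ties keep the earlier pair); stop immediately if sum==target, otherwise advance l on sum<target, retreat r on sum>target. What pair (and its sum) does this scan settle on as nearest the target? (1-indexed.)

l=1 r=14: -9+36=27 d=5 *, r--
l=1 r=13: -9+29=20 d=2 *, l++
l=2 r=13: -3+29=26 d=4, r--
l=2 r=12: -3+28=25 d=3, r--
l=2 r=11: -3+27=24 d=2, r--
l=2 r=10: -3+24=21 d=1 *, l++
l=3 r=10: 4+24=28 d=6, r--
l=3 r=9: 4+20=24 d=2, r--
l=3 r=8: 4+17=21 d=1, l++
l=4 r=8: 5+17=22 d=0 *, stop

pair (5, 17) with sum 22 (|Δ|=0)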